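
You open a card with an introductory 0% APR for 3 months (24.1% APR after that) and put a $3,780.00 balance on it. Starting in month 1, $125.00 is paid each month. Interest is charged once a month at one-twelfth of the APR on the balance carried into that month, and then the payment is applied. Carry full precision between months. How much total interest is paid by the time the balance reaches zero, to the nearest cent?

Promo months 1–3 at r₀ = 0%/12 = 0; months 4+ at r₁ = 24.1%/12 = 0.0200833.
After month 3 (no interest yet): B = $3,780.00 − 3·$125.00 = $3,405.00.
Then at r₁ with $125.00/mo: n₂ = −ln(1 − r₁·B/P)/ln(1+r₁) ≈ 39.83 → 40 more payments.
Total paid = 42·$125.00 + $104.08 = $5,354.08; interest = $5,354.08 − $3,780.00 = $1,574.08.

$1,574.08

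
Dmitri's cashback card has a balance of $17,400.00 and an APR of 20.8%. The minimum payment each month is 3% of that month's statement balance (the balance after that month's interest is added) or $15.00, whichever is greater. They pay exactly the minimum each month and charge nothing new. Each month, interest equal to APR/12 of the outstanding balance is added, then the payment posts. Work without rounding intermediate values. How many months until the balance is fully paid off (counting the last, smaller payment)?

318 months

Monthly rate r = 20.8%/12 = 1.73333% = 0.0173333.
While 3% of the post-interest balance exceeds $15.00, each month B ← (B·(1+r))·(1 − 0.03), i.e. B shrinks by the factor (1+r)·0.97 = 0.98681.
This holds for months 1–269. Entering month 270 the balance is $489.52; 3% of the post-interest balance is now below $15.00, so the flat $15.00 minimum applies from here.
From month 270 a fixed $15.00 at rate r clears $489.52 in 49 more payments. Total: 269 + 49 = 318 months.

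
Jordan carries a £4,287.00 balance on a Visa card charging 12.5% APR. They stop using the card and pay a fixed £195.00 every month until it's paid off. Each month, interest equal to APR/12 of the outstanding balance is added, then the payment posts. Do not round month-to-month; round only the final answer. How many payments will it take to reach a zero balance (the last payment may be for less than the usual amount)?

26 payments

Monthly rate r = 12.5%/12 = 1.04167% = 0.0104167.
Recurrence: B ← B·(1+r) − £195.00.
Month 1: interest £44.66; balance after payment £4,136.66.
Month 2: interest £43.09; balance after payment £3,984.75.
Closed form: n = −ln(1 − rB₀/P)/ln(1+r) = −ln(0.77099)/ln(1.01042) ≈ 25.097, so the balance reaches zero during payment 26.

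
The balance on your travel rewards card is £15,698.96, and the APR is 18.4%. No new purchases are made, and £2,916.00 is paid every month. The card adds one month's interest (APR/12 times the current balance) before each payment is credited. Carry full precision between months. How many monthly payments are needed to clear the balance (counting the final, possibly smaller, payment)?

6 payments

Monthly rate r = 18.4%/12 = 1.53333% = 0.0153333.
Recurrence: B ← B·(1+r) − £2,916.00.
Month 1: interest £240.72; balance after payment £13,023.68.
Month 2: interest £199.70; balance after payment £10,307.37.
Month 3: interest £158.05; balance after payment £7,549.42.
Month 4: interest £115.76; balance after payment £4,749.18.
Month 5: interest £72.82; balance after payment £1,906.00.
Month 6: interest £29.23; balance after payment £0.00.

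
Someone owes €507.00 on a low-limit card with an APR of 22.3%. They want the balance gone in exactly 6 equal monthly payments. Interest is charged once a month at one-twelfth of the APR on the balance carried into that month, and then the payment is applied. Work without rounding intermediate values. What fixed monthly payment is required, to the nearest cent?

€90.08

Monthly rate r = 22.3%/12 = 1.85833% = 0.0185833.
Level-payment amortization: P = B₀·r / (1 − (1+r)^(−n)) = 507.00·0.0185833 / (1 − 1.01858^(−6)).
Denominator 1 − (1+r)^(−6) = 0.104592752.
P = 9.42175 / 0.104592752 ≈ 90.08.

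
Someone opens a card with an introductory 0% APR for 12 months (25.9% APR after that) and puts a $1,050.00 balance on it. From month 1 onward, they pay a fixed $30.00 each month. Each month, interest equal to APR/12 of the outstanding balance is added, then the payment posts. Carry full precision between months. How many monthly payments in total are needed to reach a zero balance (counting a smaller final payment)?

Promo months 1–12 at r₀ = 0%/12 = 0; months 13+ at r₁ = 25.9%/12 = 0.0215833.
After month 12 (no interest yet): B = $1,050.00 − 12·$30.00 = $690.00.
Then at r₁ with $30.00/mo: n₂ = −ln(1 − r₁·B/P)/ln(1+r₁) ≈ 32.13 → 33 more payments.

45 months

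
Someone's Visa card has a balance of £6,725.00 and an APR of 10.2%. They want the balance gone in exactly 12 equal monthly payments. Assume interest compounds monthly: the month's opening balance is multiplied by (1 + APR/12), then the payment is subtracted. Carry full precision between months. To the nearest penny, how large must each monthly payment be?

Monthly rate r = 10.2%/12 = 0.85% = 0.0085.
Level-payment amortization: P = B₀·r / (1 − (1+r)^(−n)) = 6725.00·0.0085 / (1 − 1.0085^(−12)).
Denominator 1 − (1+r)^(−12) = 0.0965811054.
P = 57.1625 / 0.0965811054 ≈ 591.86.

£591.86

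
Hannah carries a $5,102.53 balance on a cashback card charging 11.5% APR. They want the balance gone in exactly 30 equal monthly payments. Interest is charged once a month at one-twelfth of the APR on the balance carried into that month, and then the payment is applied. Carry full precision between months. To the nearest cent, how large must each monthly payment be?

$196.51

Monthly rate r = 11.5%/12 = 0.958333% = 0.00958333.
Level-payment amortization: P = B₀·r / (1 − (1+r)^(−n)) = 5102.53·0.00958333 / (1 − 1.00958^(−30)).
Denominator 1 − (1+r)^(−30) = 0.248835894.
P = 48.8992 / 0.248835894 ≈ 196.51.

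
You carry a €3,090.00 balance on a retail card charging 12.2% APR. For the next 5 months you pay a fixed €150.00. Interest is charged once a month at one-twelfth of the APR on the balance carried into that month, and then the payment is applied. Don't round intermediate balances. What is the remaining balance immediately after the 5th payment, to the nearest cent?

€2,484.90

Monthly rate r = 12.2%/12 = 1.01667% = 0.0101667.
Each month: B ← B·(1+r) − €150.00.
Month 1: interest €31.41; balance after payment €2,971.41.
Month 2: interest €30.21; balance after payment €2,851.62.
Month 3: interest €28.99; balance after payment €2,730.62.
Month 4: interest €27.76; balance after payment €2,608.38.
Month 5: interest €26.52; balance after payment €2,484.90.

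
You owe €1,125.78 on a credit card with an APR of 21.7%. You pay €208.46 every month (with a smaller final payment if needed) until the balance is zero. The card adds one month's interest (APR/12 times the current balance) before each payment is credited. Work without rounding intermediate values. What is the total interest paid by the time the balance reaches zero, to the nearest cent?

Monthly rate r = 21.7%/12 = 1.80833% = 0.0180833.
Payoff takes n = ⌈−ln(1 − rB₀/P)/ln(1+r)⌉ = ⌈5.734⌉ = 6 payments; the last is €153.36.
Total paid = 5·€208.46 + €153.36 = €1,195.66.
Total interest = total paid − principal = €1,195.66 − €1,125.78 = €69.88.

€69.88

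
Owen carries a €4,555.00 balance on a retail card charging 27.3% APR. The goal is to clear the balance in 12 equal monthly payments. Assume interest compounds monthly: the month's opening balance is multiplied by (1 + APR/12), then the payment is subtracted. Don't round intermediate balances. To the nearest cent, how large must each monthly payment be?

€438.03

Monthly rate r = 27.3%/12 = 2.275% = 0.02275.
Level-payment amortization: P = B₀·r / (1 − (1+r)^(−n)) = 4555.00·0.02275 / (1 − 1.02275^(−12)).
Denominator 1 − (1+r)^(−12) = 0.236575415.
P = 103.626 / 0.236575415 ≈ 438.03.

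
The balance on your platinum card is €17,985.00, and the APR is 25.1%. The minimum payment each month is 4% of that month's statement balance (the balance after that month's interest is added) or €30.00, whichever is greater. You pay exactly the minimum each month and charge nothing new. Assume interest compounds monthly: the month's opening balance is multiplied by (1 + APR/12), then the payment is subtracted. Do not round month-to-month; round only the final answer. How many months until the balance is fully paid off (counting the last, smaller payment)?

Monthly rate r = 25.1%/12 = 2.09167% = 0.0209167.
While 4% of the post-interest balance exceeds €30.00, each month B ← (B·(1+r))·(1 − 0.04), i.e. B shrinks by the factor (1+r)·0.96 = 0.98008.
This holds for months 1–159. Entering month 160 the balance is €733.66; 4% of the post-interest balance is now below €30.00, so the flat €30.00 minimum applies from here.
From month 160 a fixed €30.00 at rate r clears €733.66 in 35 more payments. Total: 159 + 35 = 194 months.

194 months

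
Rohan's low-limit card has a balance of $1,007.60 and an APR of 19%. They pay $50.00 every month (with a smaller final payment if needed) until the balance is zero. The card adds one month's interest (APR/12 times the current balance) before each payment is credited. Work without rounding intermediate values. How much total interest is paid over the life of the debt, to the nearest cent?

$215.66

Monthly rate r = 19%/12 = 1.58333% = 0.0158333.
Payoff takes n = ⌈−ln(1 − rB₀/P)/ln(1+r)⌉ = ⌈24.463⌉ = 25 payments; the last is $23.26.
Total paid = 24·$50.00 + $23.26 = $1,223.26.
Total interest = total paid − principal = $1,223.26 − $1,007.60 = $215.66.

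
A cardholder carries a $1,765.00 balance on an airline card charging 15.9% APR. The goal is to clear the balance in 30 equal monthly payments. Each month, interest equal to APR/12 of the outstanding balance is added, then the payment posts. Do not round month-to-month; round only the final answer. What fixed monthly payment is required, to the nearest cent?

$71.68

Monthly rate r = 15.9%/12 = 1.325% = 0.01325.
Level-payment amortization: P = B₀·r / (1 − (1+r)^(−n)) = 1765.00·0.01325 / (1 − 1.01325^(−30)).
Denominator 1 − (1+r)^(−30) = 0.32624558.
P = 23.3863 / 0.32624558 ≈ 71.68.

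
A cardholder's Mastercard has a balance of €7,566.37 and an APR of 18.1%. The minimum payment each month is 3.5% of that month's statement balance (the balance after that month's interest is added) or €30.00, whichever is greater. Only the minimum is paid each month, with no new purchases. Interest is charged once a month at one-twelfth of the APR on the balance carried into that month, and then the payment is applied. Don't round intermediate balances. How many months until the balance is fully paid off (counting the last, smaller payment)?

Monthly rate r = 18.1%/12 = 1.50833% = 0.0150833.
While 3.5% of the post-interest balance exceeds €30.00, each month B ← (B·(1+r))·(1 − 0.035), i.e. B shrinks by the factor (1+r)·0.965 = 0.97956.
This holds for months 1–107. Entering month 108 the balance is €829.83; 3.5% of the post-interest balance is now below €30.00, so the flat €30.00 minimum applies from here.
From month 108 a fixed €30.00 at rate r clears €829.83 in 37 more payments. Total: 107 + 37 = 144 months.

144 months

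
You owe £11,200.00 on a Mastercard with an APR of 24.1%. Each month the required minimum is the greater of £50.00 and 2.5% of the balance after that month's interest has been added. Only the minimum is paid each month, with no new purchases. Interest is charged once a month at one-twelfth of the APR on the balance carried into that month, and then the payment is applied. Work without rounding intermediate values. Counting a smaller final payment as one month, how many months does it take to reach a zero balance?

399 months

Monthly rate r = 24.1%/12 = 2.00833% = 0.0200833.
While 2.5% of the post-interest balance exceeds £50.00, each month B ← (B·(1+r))·(1 − 0.025), i.e. B shrinks by the factor (1+r)·0.975 = 0.99458.
This holds for months 1–321. Entering month 322 the balance is £1,957.69; 2.5% of the post-interest balance is now below £50.00, so the flat £50.00 minimum applies from here.
From month 322 a fixed £50.00 at rate r clears £1,957.69 in 78 more payments. Total: 321 + 78 = 399 months.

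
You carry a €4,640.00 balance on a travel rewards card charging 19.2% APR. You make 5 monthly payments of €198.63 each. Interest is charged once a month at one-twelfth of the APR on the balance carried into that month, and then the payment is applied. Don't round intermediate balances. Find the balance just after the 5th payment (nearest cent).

€3,997.83

Monthly rate r = 19.2%/12 = 1.6% = 0.016.
Each month: B ← B·(1+r) − €198.63.
Month 1: interest €74.24; balance after payment €4,515.61.
Month 2: interest €72.25; balance after payment €4,389.23.
Month 3: interest €70.23; balance after payment €4,260.83.
Month 4: interest €68.17; balance after payment €4,130.37.
Month 5: interest €66.09; balance after payment €3,997.83.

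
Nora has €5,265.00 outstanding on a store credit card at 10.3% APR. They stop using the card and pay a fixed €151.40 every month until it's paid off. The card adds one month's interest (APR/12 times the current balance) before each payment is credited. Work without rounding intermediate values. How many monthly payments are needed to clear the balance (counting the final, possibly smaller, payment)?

Monthly rate r = 10.3%/12 = 0.858333% = 0.00858333.
Recurrence: B ← B·(1+r) − €151.40.
Month 1: interest €45.19; balance after payment €5,158.79.
Month 2: interest €44.28; balance after payment €5,051.67.
Closed form: n = −ln(1 − rB₀/P)/ln(1+r) = −ln(0.70151)/ln(1.00858) ≈ 41.480, so the balance reaches zero during payment 42.

42 payments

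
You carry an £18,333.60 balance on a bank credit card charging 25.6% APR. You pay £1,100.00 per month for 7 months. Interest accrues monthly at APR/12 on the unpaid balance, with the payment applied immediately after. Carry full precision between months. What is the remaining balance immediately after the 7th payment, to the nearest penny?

Monthly rate r = 25.6%/12 = 2.13333% = 0.0213333.
Each month: B ← B·(1+r) − £1,100.00.
Month 1: interest £391.12; balance after payment £17,624.72.
Month 2: interest £375.99; balance after payment £16,900.71.
Month 3: interest £360.55; balance after payment £16,161.26.
Month 4: interest £344.77; balance after payment £15,406.03.
Month 5: interest £328.66; balance after payment £14,634.69.
Month 6: interest £312.21; balance after payment £13,846.90.
Month 7: interest £295.40; balance after payment £13,042.30.

£13,042.30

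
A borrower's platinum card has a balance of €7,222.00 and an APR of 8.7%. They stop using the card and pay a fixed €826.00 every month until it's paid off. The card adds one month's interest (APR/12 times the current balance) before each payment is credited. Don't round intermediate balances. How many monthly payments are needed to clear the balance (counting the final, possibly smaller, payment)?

10 months

Monthly rate r = 8.7%/12 = 0.725% = 0.00725.
Recurrence: B ← B·(1+r) − €826.00.
Month 1: interest €52.36; balance after payment €6,448.36.
Month 2: interest €46.75; balance after payment €5,669.11.
Closed form: n = −ln(1 − rB₀/P)/ln(1+r) = −ln(0.93661)/ln(1.00725) ≈ 9.065, so the balance reaches zero during payment 10.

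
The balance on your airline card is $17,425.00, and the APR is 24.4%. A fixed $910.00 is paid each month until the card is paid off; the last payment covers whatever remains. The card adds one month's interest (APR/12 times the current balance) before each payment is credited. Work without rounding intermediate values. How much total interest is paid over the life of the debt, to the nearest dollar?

$4,875

Monthly rate r = 24.4%/12 = 2.03333% = 0.0203333.
Payoff takes n = ⌈−ln(1 − rB₀/P)/ln(1+r)⌉ = ⌈24.503⌉ = 25 payments; the last is $460.07.
Total paid = 24·$910.00 + $460.07 = $22,300.07.
Total interest = total paid − principal = $22,300.07 − $17,425.00 = $4,875.07.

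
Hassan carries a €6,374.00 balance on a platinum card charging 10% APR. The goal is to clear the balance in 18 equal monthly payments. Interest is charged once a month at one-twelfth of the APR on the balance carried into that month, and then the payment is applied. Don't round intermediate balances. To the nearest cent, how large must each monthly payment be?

€382.80

Monthly rate r = 10%/12 = 0.833333% = 0.00833333.
Level-payment amortization: P = B₀·r / (1 − (1+r)^(−n)) = 6374.00·0.00833333 / (1 − 1.00833^(−18)).
Denominator 1 − (1+r)^(−18) = 0.138756885.
P = 53.1167 / 0.138756885 ≈ 382.80.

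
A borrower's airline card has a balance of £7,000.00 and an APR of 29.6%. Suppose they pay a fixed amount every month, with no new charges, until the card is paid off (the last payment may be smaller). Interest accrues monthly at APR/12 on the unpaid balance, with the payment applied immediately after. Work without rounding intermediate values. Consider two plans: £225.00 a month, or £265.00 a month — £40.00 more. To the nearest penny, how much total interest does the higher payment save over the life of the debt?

£2,000.71

Monthly rate r = 29.6%/12 = 2.46667% = 0.0246667.
At £225.00/mo: n = ⌈−ln(1 − rB₀/P)/ln(1+r)⌉ = 60 payments (last £192.34); total interest = total paid − £7,000.00 = £6,467.34.
At £265.00/mo: 44 payments (last £71.63); total interest £4,466.63.
Interest saved = £6,467.34 − £4,466.63 = £2,000.71.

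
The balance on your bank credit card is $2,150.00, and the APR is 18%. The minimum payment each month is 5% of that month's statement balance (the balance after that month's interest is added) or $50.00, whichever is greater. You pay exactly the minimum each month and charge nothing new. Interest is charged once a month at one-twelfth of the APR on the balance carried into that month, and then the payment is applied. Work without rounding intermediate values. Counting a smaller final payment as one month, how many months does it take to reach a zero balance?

45 months

Monthly rate r = 18%/12 = 1.5% = 0.015.
While 5% of the post-interest balance exceeds $50.00, each month B ← (B·(1+r))·(1 − 0.05), i.e. B shrinks by the factor (1+r)·0.95 = 0.96425.
This holds for months 1–22. Entering month 23 the balance is $965.19; 5% of the post-interest balance is now below $50.00, so the flat $50.00 minimum applies from here.
From month 23 a fixed $50.00 at rate r clears $965.19 in 23 more payments. Total: 22 + 23 = 45 months.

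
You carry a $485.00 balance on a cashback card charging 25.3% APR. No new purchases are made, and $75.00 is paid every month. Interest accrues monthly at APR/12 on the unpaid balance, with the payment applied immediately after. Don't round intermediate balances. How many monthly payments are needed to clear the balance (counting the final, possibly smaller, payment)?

Monthly rate r = 25.3%/12 = 2.10833% = 0.0210833.
Recurrence: B ← B·(1+r) − $75.00.
Month 1: interest $10.23; balance after payment $420.23.
Month 2: interest $8.86; balance after payment $354.09.
Closed form: n = −ln(1 − rB₀/P)/ln(1+r) = −ln(0.86366)/ln(1.02108) ≈ 7.025, so the balance reaches zero during payment 8.

8 months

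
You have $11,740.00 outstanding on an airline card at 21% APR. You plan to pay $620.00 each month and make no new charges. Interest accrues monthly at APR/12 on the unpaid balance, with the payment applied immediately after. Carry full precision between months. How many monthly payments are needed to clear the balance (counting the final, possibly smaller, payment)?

24 payments

Monthly rate r = 21%/12 = 1.75% = 0.0175.
Recurrence: B ← B·(1+r) − $620.00.
Month 1: interest $205.45; balance after payment $11,325.45.
Month 2: interest $198.20; balance after payment $10,903.65.
Closed form: n = −ln(1 − rB₀/P)/ln(1+r) = −ln(0.66863)/ln(1.0175) ≈ 23.202, so the balance reaches zero during payment 24.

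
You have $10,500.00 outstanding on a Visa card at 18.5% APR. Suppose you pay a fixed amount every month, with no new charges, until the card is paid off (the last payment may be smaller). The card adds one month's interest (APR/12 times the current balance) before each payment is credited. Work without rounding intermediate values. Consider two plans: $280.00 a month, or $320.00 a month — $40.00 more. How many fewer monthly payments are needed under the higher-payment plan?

10 fewer payments

Monthly rate r = 18.5%/12 = 1.54167% = 0.0154167.
At $280.00/mo: n = ⌈−ln(1 − rB₀/P)/ln(1+r)⌉ = 57 payments (last $115.82); total interest = total paid − $10,500.00 = $5,295.82.
At $320.00/mo: 47 payments (last $24.84); total interest $4,244.84.
Payments saved = 57 − 47 = 10.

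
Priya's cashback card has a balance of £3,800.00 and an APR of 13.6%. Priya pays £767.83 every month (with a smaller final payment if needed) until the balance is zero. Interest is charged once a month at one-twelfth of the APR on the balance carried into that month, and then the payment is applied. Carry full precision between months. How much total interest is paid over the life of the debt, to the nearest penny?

£133.31

Monthly rate r = 13.6%/12 = 1.13333% = 0.0113333.
Payoff takes n = ⌈−ln(1 − rB₀/P)/ln(1+r)⌉ = ⌈5.122⌉ = 6 payments; the last is £94.16.
Total paid = 5·£767.83 + £94.16 = £3,933.31.
Total interest = total paid − principal = £3,933.31 − £3,800.00 = £133.31.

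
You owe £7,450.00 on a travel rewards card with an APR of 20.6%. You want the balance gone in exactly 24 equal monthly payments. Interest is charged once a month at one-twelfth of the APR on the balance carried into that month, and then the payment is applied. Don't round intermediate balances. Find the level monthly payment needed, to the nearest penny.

Monthly rate r = 20.6%/12 = 1.71667% = 0.0171667.
Level-payment amortization: P = B₀·r / (1 − (1+r)^(−n)) = 7450.00·0.0171667 / (1 − 1.01717^(−24)).
Denominator 1 − (1+r)^(−24) = 0.335355936.
P = 127.892 / 0.335355936 ≈ 381.36.

£381.36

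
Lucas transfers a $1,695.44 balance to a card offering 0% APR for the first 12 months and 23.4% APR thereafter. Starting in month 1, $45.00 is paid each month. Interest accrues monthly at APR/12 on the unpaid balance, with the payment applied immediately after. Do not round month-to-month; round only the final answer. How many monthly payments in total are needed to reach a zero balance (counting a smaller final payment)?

48 months

Promo months 1–12 at r₀ = 0%/12 = 0; months 13+ at r₁ = 23.4%/12 = 0.0195.
After month 12 (no interest yet): B = $1,695.44 − 12·$45.00 = $1,155.44.
Then at r₁ with $45.00/mo: n₂ = −ln(1 − r₁·B/P)/ln(1+r₁) ≈ 35.96 → 36 more payments.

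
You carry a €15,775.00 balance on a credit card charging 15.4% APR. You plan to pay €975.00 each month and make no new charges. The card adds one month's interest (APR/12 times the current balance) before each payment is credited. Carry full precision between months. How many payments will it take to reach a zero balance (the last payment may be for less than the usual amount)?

19 months

Monthly rate r = 15.4%/12 = 1.28333% = 0.0128333.
Recurrence: B ← B·(1+r) − €975.00.
Month 1: interest €202.45; balance after payment €15,002.45.
Month 2: interest €192.53; balance after payment €14,219.98.
Closed form: n = −ln(1 − rB₀/P)/ln(1+r) = −ln(0.79236)/ln(1.01283) ≈ 18.251, so the balance reaches zero during payment 19.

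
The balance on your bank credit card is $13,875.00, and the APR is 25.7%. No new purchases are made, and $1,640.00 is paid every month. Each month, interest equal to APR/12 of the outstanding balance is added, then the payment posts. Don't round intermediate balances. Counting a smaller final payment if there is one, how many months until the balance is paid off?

10 months

Monthly rate r = 25.7%/12 = 2.14167% = 0.0214167.
Recurrence: B ← B·(1+r) − $1,640.00.
Month 1: interest $297.16; balance after payment $12,532.16.
Month 2: interest $268.40; balance after payment $11,160.55.
Closed form: n = −ln(1 − rB₀/P)/ln(1+r) = −ln(0.81881)/ln(1.02142) ≈ 9.434, so the balance reaches zero during payment 10.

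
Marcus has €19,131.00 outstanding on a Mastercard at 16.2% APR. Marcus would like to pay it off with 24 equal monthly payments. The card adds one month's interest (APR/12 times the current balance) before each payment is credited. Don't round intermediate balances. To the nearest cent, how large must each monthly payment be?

€938.54

Monthly rate r = 16.2%/12 = 1.35% = 0.0135.
Level-payment amortization: P = B₀·r / (1 − (1+r)^(−n)) = 19131.00·0.0135 / (1 − 1.0135^(−24)).
Denominator 1 − (1+r)^(−24) = 0.275180402.
P = 258.269 / 0.275180402 ≈ 938.54.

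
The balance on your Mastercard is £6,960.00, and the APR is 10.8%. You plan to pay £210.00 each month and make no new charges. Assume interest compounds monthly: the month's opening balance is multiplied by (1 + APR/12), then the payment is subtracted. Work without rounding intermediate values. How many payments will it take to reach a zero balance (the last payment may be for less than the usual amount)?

40 months

Monthly rate r = 10.8%/12 = 0.9% = 0.009.
Recurrence: B ← B·(1+r) − £210.00.
Month 1: interest £62.64; balance after payment £6,812.64.
Month 2: interest £61.31; balance after payment £6,663.95.
Closed form: n = −ln(1 − rB₀/P)/ln(1+r) = −ln(0.70171)/ln(1.009) ≈ 39.536, so the balance reaches zero during payment 40.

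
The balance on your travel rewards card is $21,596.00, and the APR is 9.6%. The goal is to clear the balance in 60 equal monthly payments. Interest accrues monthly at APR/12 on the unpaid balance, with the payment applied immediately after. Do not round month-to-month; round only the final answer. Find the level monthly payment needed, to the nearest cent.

Monthly rate r = 9.6%/12 = 0.8% = 0.008.
Level-payment amortization: P = B₀·r / (1 − (1+r)^(−n)) = 21596.00·0.008 / (1 − 1.008^(−60)).
Denominator 1 − (1+r)^(−60) = 0.380033713.
P = 172.768 / 0.380033713 ≈ 454.61.

$454.61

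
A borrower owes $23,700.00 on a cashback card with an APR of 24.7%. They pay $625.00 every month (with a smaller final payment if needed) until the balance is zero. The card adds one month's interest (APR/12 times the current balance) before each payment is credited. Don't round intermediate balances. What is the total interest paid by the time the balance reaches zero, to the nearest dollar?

Monthly rate r = 24.7%/12 = 2.05833% = 0.0205833.
Payoff takes n = ⌈−ln(1 − rB₀/P)/ln(1+r)⌉ = ⌈74.432⌉ = 75 payments; the last is $271.25.
Total paid = 74·$625.00 + $271.25 = $46,521.25.
Total interest = total paid − principal = $46,521.25 − $23,700.00 = $22,821.25.

$22,821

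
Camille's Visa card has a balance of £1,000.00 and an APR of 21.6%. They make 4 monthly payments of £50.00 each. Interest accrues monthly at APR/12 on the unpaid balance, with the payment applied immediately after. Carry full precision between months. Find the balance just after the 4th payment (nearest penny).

£868.50

Monthly rate r = 21.6%/12 = 1.8% = 0.018.
Each month: B ← B·(1+r) − £50.00.
Month 1: interest £18.00; balance after payment £968.00.
Month 2: interest £17.42; balance after payment £935.42.
Month 3: interest £16.84; balance after payment £902.26.
Month 4: interest £16.24; balance after payment £868.50.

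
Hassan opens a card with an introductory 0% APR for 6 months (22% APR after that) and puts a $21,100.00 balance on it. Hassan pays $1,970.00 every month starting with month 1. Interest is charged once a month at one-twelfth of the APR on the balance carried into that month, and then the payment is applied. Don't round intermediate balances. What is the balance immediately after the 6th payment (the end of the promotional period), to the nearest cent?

Promo months 1–6 at r₀ = 0%/12 = 0; months 7+ at r₁ = 22%/12 = 0.0183333.
After month 6 (no interest yet): B = $21,100.00 − 6·$1,970.00 = $9,280.00.

$9,280.00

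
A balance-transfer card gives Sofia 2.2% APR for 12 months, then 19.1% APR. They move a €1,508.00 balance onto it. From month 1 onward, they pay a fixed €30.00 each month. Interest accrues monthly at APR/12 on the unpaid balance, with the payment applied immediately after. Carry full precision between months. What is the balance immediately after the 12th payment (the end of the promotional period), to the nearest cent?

Promo months 1–12 at r₀ = 2.2%/12 = 0.00183333; months 13+ at r₁ = 19.1%/12 = 0.0159167.
After month 12: iterate B ← B·(1+r₀) − €30.00 for 12 months → €1,177.86.

€1,177.86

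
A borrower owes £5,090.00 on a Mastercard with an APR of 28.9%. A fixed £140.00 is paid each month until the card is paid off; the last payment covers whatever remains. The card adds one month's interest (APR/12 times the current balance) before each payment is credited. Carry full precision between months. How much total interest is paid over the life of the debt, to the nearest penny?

£7,171.85

Monthly rate r = 28.9%/12 = 2.40833% = 0.0240833.
Payoff takes n = ⌈−ln(1 − rB₀/P)/ln(1+r)⌉ = ⌈87.582⌉ = 88 payments; the last is £81.85.
Total paid = 87·£140.00 + £81.85 = £12,261.85.
Total interest = total paid − principal = £12,261.85 − £5,090.00 = £7,171.85.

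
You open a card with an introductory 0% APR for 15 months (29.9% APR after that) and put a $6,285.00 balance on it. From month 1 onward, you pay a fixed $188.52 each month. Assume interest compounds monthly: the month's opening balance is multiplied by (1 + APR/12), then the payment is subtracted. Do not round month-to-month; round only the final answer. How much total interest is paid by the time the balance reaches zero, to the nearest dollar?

Promo months 1–15 at r₀ = 0%/12 = 0; months 16+ at r₁ = 29.9%/12 = 0.0249167.
After month 15 (no interest yet): B = $6,285.00 − 15·$188.52 = $3,457.20.
Then at r₁ with $188.52/mo: n₂ = −ln(1 − r₁·B/P)/ln(1+r₁) ≈ 24.81 → 25 more payments.
Total paid = 39·$188.52 + $152.49 = $7,504.77; interest = $7,504.77 − $6,285.00 = $1,219.77.

$1,220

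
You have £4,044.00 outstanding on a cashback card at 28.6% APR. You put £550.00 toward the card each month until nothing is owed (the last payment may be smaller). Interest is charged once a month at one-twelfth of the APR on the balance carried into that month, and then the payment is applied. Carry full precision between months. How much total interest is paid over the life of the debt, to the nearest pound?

Monthly rate r = 28.6%/12 = 2.38333% = 0.0238333.
Payoff takes n = ⌈−ln(1 − rB₀/P)/ln(1+r)⌉ = ⌈8.180⌉ = 9 payments; the last is £99.80.
Total paid = 8·£550.00 + £99.80 = £4,499.80.
Total interest = total paid − principal = £4,499.80 − £4,044.00 = £455.80.

£456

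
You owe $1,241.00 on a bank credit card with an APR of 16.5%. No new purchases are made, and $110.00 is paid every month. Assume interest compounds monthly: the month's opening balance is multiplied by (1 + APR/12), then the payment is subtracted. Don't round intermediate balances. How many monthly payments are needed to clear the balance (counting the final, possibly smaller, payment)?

13 payments

Monthly rate r = 16.5%/12 = 1.375% = 0.01375.
Recurrence: B ← B·(1+r) − $110.00.
Month 1: interest $17.06; balance after payment $1,148.06.
Month 2: interest $15.79; balance after payment $1,053.85.
Closed form: n = −ln(1 − rB₀/P)/ln(1+r) = −ln(0.84488)/ln(1.01375) ≈ 12.343, so the balance reaches zero during payment 13.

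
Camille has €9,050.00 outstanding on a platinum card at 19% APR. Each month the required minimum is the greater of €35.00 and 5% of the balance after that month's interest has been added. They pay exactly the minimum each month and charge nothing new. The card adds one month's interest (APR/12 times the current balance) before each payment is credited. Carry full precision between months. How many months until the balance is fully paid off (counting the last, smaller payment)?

Monthly rate r = 19%/12 = 1.58333% = 0.0158333.
While 5% of the post-interest balance exceeds €35.00, each month B ← (B·(1+r))·(1 − 0.05), i.e. B shrinks by the factor (1+r)·0.95 = 0.96504.
This holds for months 1–73. Entering month 74 the balance is €673.77; 5% of the post-interest balance is now below €35.00, so the flat €35.00 minimum applies from here.
From month 74 a fixed €35.00 at rate r clears €673.77 in 24 more payments. Total: 73 + 24 = 97 months.

97 months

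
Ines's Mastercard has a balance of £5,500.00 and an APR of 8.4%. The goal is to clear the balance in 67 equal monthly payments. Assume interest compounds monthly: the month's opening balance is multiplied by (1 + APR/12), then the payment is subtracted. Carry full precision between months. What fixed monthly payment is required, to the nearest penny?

£103.12

Monthly rate r = 8.4%/12 = 0.7% = 0.007.
Level-payment amortization: P = B₀·r / (1 − (1+r)^(−n)) = 5500.00·0.007 / (1 − 1.007^(−67)).
Denominator 1 − (1+r)^(−67) = 0.373349381.
P = 38.5 / 0.373349381 ≈ 103.12.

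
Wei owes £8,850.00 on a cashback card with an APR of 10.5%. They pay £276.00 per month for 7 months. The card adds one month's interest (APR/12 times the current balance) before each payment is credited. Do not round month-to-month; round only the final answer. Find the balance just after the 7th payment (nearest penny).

Monthly rate r = 10.5%/12 = 0.875% = 0.00875.
Each month: B ← B·(1+r) − £276.00.
Month 1: interest £77.44; balance after payment £8,651.44.
Month 2: interest £75.70; balance after payment £8,451.14.
Month 3: interest £73.95; balance after payment £8,249.09.
Month 4: interest £72.18; balance after payment £8,045.26.
Month 5: interest £70.40; balance after payment £7,839.66.
Month 6: interest £68.60; balance after payment £7,632.26.
Month 7: interest £66.78; balance after payment £7,423.04.

£7,423.04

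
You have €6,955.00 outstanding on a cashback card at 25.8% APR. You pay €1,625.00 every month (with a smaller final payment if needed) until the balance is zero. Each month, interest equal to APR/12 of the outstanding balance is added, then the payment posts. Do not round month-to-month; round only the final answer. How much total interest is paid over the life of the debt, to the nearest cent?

Monthly rate r = 25.8%/12 = 2.15% = 0.0215.
Payoff takes n = ⌈−ln(1 − rB₀/P)/ln(1+r)⌉ = ⌈4.538⌉ = 5 payments; the last is €878.54.
Total paid = 4·€1,625.00 + €878.54 = €7,378.54.
Total interest = total paid − principal = €7,378.54 − €6,955.00 = €423.54.

€423.54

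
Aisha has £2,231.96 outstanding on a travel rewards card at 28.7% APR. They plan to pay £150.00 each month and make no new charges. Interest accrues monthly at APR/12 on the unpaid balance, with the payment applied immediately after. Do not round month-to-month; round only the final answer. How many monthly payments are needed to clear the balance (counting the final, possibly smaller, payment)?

Monthly rate r = 28.7%/12 = 2.39167% = 0.0239167.
Recurrence: B ← B·(1+r) − £150.00.
Month 1: interest £53.38; balance after payment £2,135.34.
Month 2: interest £51.07; balance after payment £2,036.41.
Closed form: n = −ln(1 − rB₀/P)/ln(1+r) = −ln(0.64413)/ln(1.02392) ≈ 18.610, so the balance reaches zero during payment 19.

19 payments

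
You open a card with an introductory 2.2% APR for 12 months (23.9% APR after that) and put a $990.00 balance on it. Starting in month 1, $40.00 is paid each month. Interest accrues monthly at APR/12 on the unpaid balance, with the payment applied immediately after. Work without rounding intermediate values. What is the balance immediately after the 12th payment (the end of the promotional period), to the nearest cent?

$527.13

Promo months 1–12 at r₀ = 2.2%/12 = 0.00183333; months 13+ at r₁ = 23.9%/12 = 0.0199167.
After month 12: iterate B ← B·(1+r₀) − $40.00 for 12 months → $527.13.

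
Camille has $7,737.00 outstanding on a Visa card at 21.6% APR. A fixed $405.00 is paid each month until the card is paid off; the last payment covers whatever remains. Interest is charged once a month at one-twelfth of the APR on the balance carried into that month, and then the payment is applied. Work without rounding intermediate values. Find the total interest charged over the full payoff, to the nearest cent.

Monthly rate r = 21.6%/12 = 1.8% = 0.018.
Payoff takes n = ⌈−ln(1 − rB₀/P)/ln(1+r)⌉ = ⌈23.621⌉ = 24 payments; the last is $252.23.
Total paid = 23·$405.00 + $252.23 = $9,567.23.
Total interest = total paid − principal = $9,567.23 − $7,737.00 = $1,830.23.

$1,830.23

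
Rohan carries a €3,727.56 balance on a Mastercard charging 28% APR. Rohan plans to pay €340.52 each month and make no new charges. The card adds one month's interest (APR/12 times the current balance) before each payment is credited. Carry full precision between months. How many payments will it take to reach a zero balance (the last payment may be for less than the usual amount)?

13 payments

Monthly rate r = 28%/12 = 2.33333% = 0.0233333.
Recurrence: B ← B·(1+r) − €340.52.
Month 1: interest €86.98; balance after payment €3,474.02.
Month 2: interest €81.06; balance after payment €3,214.56.
Closed form: n = −ln(1 − rB₀/P)/ln(1+r) = −ln(0.74458)/ln(1.02333) ≈ 12.787, so the balance reaches zero during payment 13.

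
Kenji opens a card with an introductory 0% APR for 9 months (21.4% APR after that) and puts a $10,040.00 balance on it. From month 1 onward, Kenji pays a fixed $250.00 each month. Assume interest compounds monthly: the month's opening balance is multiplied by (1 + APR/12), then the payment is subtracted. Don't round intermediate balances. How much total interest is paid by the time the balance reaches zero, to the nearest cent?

Promo months 1–9 at r₀ = 0%/12 = 0; months 10+ at r₁ = 21.4%/12 = 0.0178333.
After month 9 (no interest yet): B = $10,040.00 − 9·$250.00 = $7,790.00.
Then at r₁ with $250.00/mo: n₂ = −ln(1 − r₁·B/P)/ln(1+r₁) ≈ 45.89 → 46 more payments.
Total paid = 54·$250.00 + $223.63 = $13,723.63; interest = $13,723.63 − $10,040.00 = $3,683.63.

$3,683.63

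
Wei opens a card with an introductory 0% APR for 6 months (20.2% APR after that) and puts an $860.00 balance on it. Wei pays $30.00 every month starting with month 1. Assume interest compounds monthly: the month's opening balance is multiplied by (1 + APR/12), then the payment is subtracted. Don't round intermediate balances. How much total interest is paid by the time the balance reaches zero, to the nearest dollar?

Promo months 1–6 at r₀ = 0%/12 = 0; months 7+ at r₁ = 20.2%/12 = 0.0168333.
After month 6 (no interest yet): B = $860.00 − 6·$30.00 = $680.00.
Then at r₁ with $30.00/mo: n₂ = −ln(1 − r₁·B/P)/ln(1+r₁) ≈ 28.79 → 29 more payments.
Total paid = 34·$30.00 + $23.65 = $1,043.65; interest = $1,043.65 − $860.00 = $183.65.

$184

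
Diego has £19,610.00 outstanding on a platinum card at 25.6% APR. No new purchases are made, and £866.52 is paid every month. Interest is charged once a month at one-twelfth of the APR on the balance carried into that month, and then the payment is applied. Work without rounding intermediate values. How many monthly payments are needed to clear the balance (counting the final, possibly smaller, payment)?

32 months

Monthly rate r = 25.6%/12 = 2.13333% = 0.0213333.
Recurrence: B ← B·(1+r) − £866.52.
Month 1: interest £418.35; balance after payment £19,161.83.
Month 2: interest £408.79; balance after payment £18,704.09.
Closed form: n = −ln(1 − rB₀/P)/ln(1+r) = −ln(0.51721)/ln(1.02133) ≈ 31.233, so the balance reaches zero during payment 32.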